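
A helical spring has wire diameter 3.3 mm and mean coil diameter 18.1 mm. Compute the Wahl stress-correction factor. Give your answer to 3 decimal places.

C = D/d = 18.1/3.3 = 5.4848
K_W = (4C−1)/(4C−4) + 0.615/C = 20.939/17.939 + 0.1121 = 1.2794

1.279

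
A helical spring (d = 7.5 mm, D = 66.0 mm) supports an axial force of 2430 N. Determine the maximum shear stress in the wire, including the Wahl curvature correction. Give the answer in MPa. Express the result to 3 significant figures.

1130 MPa

Spring index C = D/d = 66.0/7.5 = 8.8000
K_W = (4C−1)/(4C−4) + 0.615/C = 34.200/31.200 + 0.0699 = 1.1660
τ₀ = 8FD/(πd³) = 8·2430·66.0/(π·7.5³) = 1.28304e+06/1325.4 = 968.07 MPa
τ_max = K·τ₀ = 1.1660 × 968.07 = 1128.8 MPa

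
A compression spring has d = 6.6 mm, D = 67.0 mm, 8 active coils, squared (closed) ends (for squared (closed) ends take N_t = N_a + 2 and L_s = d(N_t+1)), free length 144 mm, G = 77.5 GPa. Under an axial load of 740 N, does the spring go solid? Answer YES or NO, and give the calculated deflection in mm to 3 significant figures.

YES, δ = 96.9 mm

k = Gd⁴/(8D³N_a) = (77.5×10³)(6.6⁴)/(8·67.0³·8) = 7.6396 N/mm
N_t = 10; L_s = 6.6·11 = 72.6 mm; δ_solid = L₀ − L_s = 144 − 72.6 = 71.4 mm
δ = F/k = 740/7.6396 = 96.863 mm
δ ≥ δ_solid → spring goes solid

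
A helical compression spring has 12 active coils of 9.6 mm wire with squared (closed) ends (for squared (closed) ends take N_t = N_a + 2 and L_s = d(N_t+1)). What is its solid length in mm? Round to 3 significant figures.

squared (closed) ends: N_t = N_a + 2 = 12 + 2 = 14
L_s = d·(N_t+1) = 9.6 × 15 = 144 mm

144 mm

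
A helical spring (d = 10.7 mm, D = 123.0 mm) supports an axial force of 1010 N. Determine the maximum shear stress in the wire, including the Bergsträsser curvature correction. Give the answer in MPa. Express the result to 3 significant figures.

288 MPa

Spring index C = D/d = 123.0/10.7 = 11.4953
K_B = (4C+2)/(4C−3) = 47.981/42.981 = 1.1163
τ₀ = 8FD/(πd³) = 8·1010·123.0/(π·10.7³) = 993840/3848.6 = 258.24 MPa
τ_max = K·τ₀ = 1.1163 × 258.24 = 288.28 MPa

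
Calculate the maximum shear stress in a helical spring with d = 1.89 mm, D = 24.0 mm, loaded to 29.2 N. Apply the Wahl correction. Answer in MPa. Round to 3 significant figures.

294 MPa

Spring index C = D/d = 24.0/1.89 = 12.6984
K_W = (4C−1)/(4C−4) + 0.615/C = 49.794/46.794 + 0.0484 = 1.1125
τ₀ = 8FD/(πd³) = 8·29.2·24.0/(π·1.89³) = 5606.4/21.21 = 264.33 MPa
τ_max = K·τ₀ = 1.1125 × 264.33 = 294.08 MPa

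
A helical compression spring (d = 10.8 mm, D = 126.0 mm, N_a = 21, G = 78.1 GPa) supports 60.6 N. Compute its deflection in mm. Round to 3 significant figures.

19.2 mm

k = Gd⁴/(8D³N_a) = (78.1×10³)(10.8⁴)/(8·126.0³·21) = 3.1617 N/mm
δ = F/k = 60.6 / 3.1617 = 19.167 mm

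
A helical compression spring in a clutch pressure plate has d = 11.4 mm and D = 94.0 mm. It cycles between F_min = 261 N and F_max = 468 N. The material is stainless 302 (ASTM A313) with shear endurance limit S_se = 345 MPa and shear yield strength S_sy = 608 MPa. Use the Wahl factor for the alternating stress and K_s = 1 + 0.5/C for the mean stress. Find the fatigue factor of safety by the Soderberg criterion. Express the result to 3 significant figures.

C = D/d = 94.0/11.4 = 8.2456; K_W = (4C−1)/(4C−4)+0.615/C = 1.1781; K_s = 1+0.5/C = 1.0606
F_a = (F_max−F_min)/2 = 103.5 N; F_m = (F_max+F_min)/2 = 364.5 N
τ_a = K_W·8F_aD/(πd³) = 1.1781 × 16.722 = 19.7 MPa
τ_m = K_s·8F_mD/(πd³) = 1.0606 × 58.891 = 62.462 MPa
Soderberg: 1/n_f = τ_a/S_se + τ_m/S_sy = 19.7/345 + 62.462/608 = 0.05710 + 0.10273 = 0.15984
n_f = 1/0.15984 = 6.256

6.26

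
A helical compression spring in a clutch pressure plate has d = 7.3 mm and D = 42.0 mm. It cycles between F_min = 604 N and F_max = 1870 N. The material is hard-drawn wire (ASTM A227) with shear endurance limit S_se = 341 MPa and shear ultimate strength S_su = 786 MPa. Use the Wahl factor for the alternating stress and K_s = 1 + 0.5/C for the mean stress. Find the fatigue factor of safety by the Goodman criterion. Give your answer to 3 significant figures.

0.896

C = D/d = 42.0/7.3 = 5.7534; K_W = (4C−1)/(4C−4)+0.615/C = 1.2647; K_s = 1+0.5/C = 1.0869
F_a = (F_max−F_min)/2 = 633 N; F_m = (F_max+F_min)/2 = 1237 N
τ_a = K_W·8F_aD/(πd³) = 1.2647 × 174.03 = 220.09 MPa
τ_m = K_s·8F_mD/(πd³) = 1.0869 × 340.09 = 369.64 MPa
Goodman: 1/n_f = τ_a/S_se + τ_m/S_su = 220.09/341 + 369.64/786 = 0.64543 + 0.47028 = 1.1157
n_f = 1/1.1157 = 0.8963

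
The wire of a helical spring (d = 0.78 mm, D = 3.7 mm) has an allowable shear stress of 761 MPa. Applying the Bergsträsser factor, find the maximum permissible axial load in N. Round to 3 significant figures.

29.2 N

C = D/d = 3.7/0.78 = 4.7436
K_B = (4C+2)/(4C−3) = 20.974/15.974 = 1.3130
τ_max = K·8FD/(πd³) → F_max = τ_allow·πd³/(8DK)
F_max = 761·π·0.78³/(8·3.7·1.3130) = 1134.5/38.865 = 29.192 N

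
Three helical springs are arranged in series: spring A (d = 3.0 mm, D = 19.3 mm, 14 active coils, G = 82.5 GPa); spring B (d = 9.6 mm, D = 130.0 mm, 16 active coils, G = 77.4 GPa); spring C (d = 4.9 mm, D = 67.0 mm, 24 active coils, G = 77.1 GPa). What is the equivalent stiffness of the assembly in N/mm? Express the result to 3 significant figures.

k_A = Gd⁴/(8D³N_a) = (82.5×10³)(3.0⁴)/(8·19.3³·14) = 8.2994 N/mm
k_B = Gd⁴/(8D³N_a) = (77.4×10³)(9.6⁴)/(8·130.0³·16) = 2.3377 N/mm
k_C = Gd⁴/(8D³N_a) = (77.1×10³)(4.9⁴)/(8·67.0³·24) = 0.76969 N/mm
Series: 1/k_eq = 1/8.2994 + 1/2.3377 + 1/0.76969 = 1.8475; k_eq = 0.54127 N/mm

0.541 N/mm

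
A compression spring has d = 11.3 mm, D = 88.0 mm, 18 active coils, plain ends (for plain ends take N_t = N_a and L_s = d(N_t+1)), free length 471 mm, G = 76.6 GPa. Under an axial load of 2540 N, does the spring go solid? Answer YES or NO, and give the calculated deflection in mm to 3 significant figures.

NO, δ = 200 mm

k = Gd⁴/(8D³N_a) = (76.6×10³)(11.3⁴)/(8·88.0³·18) = 12.727 N/mm
N_t = 18; L_s = 11.3·19 = 214.7 mm; δ_solid = L₀ − L_s = 471 − 214.7 = 256.3 mm
δ = F/k = 2540/12.727 = 199.57 mm
δ < δ_solid → spring does not go solid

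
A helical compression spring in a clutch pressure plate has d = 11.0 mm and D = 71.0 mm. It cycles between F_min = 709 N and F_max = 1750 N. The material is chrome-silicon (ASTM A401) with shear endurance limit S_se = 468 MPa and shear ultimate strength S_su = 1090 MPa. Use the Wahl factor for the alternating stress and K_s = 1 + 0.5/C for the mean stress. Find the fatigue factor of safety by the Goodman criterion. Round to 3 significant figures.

2.85

C = D/d = 71.0/11.0 = 6.4545; K_W = (4C−1)/(4C−4)+0.615/C = 1.2328; K_s = 1+0.5/C = 1.0775
F_a = (F_max−F_min)/2 = 520.5 N; F_m = (F_max+F_min)/2 = 1229.5 N
τ_a = K_W·8F_aD/(πd³) = 1.2328 × 70.704 = 87.162 MPa
τ_m = K_s·8F_mD/(πd³) = 1.0775 × 167.01 = 179.95 MPa
Goodman: 1/n_f = τ_a/S_se + τ_m/S_su = 87.162/468 + 179.95/1090 = 0.18624 + 0.16509 = 0.35134
n_f = 1/0.35134 = 2.846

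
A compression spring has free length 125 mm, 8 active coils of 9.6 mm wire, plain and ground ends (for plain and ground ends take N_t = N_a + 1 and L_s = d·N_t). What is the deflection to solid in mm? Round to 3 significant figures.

38.6 mm

N_t = 9; L_s = 9.6·9 = 86.4 mm
δ_solid = L₀ − L_s = 125 − 86.4 = 38.6 mm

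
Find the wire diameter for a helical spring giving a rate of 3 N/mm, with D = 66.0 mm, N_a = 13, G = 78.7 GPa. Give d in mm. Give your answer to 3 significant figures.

5.81 mm

d = (8D³N_a·k / G)^(1/4) = (8·66.0³·13·3 / (78.7×10³))^0.25
  = (1139.8)^0.25 = 5.8104 mm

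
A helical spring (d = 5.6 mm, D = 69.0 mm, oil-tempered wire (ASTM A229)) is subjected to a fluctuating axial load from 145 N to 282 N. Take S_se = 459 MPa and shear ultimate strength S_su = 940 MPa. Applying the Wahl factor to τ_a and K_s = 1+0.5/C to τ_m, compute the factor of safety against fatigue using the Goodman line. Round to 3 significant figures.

2.48

C = D/d = 69.0/5.6 = 12.3214; K_W = (4C−1)/(4C−4)+0.615/C = 1.1162; K_s = 1+0.5/C = 1.0406
F_a = (F_max−F_min)/2 = 68.5 N; F_m = (F_max+F_min)/2 = 213.5 N
τ_a = K_W·8F_aD/(πd³) = 1.1162 × 68.536 = 76.497 MPa
τ_m = K_s·8F_mD/(πd³) = 1.0406 × 213.61 = 222.28 MPa
Goodman: 1/n_f = τ_a/S_se + τ_m/S_su = 76.497/459 + 222.28/940 = 0.16666 + 0.23647 = 0.40313
n_f = 1/0.40313 = 2.481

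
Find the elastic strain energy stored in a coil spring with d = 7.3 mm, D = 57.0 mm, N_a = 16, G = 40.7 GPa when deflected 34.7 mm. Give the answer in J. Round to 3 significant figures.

2.94 J

k = Gd⁴/(8D³N_a) = (40.7×10³)(7.3⁴)/(8·57.0³·16) = 4.8759 N/mm
U = ½kδ² = 0.5 × 4.8759 × 34.7² = 2935.5 N·mm = 2.9355 J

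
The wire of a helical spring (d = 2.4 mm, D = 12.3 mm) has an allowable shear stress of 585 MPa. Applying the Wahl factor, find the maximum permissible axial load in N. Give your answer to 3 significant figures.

C = D/d = 12.3/2.4 = 5.1250
K_W = (4C−1)/(4C−4) + 0.615/C = 19.500/16.500 + 0.1200 = 1.3018
τ_max = K·8FD/(πd³) → F_max = τ_allow·πd³/(8DK)
F_max = 585·π·2.4³/(8·12.3·1.3018) = 25406/128.1 = 198.33 N

198 N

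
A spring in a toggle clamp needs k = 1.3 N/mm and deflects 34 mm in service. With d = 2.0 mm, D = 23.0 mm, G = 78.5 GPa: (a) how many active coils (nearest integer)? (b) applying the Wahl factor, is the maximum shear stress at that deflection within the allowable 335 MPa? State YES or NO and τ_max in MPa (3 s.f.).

N_a = Gd⁴/(8D³k) = (78.5×10³)(2.0⁴)/(8·23.0³·1.3) = 9.926 → N_a = 10
Actual rate k = Gd⁴/(8D³·10) = 1.2904 N/mm
Working load F = kδ = 1.2904·34 = 43.873 N
C = 23.0/2.0 = 11.5000; K_W = (4C−1)/(4C−4)+0.615/C = 1.1249
τ_max = K_W·8FD/(πd³) = 1.1249·321.2 = 361.32 MPa
τ_max > 335 MPa → exceeds allowable

(a) 10 coils; (b) NO, τ_max = 361 MPa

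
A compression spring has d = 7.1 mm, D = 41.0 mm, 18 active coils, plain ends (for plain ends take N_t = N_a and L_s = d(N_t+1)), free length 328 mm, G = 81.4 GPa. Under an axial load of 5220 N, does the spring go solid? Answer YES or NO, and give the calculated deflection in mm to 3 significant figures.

YES, δ = 250 mm

k = Gd⁴/(8D³N_a) = (81.4×10³)(7.1⁴)/(8·41.0³·18) = 20.842 N/mm
N_t = 18; L_s = 7.1·19 = 134.9 mm; δ_solid = L₀ − L_s = 328 − 134.9 = 193.1 mm
δ = F/k = 5220/20.842 = 250.45 mm
δ ≥ δ_solid → spring goes solid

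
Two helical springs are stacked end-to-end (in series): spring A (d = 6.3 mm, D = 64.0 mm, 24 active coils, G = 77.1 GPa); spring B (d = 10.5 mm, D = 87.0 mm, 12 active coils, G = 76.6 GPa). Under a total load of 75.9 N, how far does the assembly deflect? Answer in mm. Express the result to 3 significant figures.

36.6 mm

k_A = Gd⁴/(8D³N_a) = (77.1×10³)(6.3⁴)/(8·64.0³·24) = 2.4131 N/mm
k_B = Gd⁴/(8D³N_a) = (76.6×10³)(10.5⁴)/(8·87.0³·12) = 14.728 N/mm
Series: 1/k_eq = 1/2.4131 + 1/14.728 = 0.4823; k_eq = 2.0734 N/mm
δ = F/k_eq = 75.9/2.0734 = 36.607 mm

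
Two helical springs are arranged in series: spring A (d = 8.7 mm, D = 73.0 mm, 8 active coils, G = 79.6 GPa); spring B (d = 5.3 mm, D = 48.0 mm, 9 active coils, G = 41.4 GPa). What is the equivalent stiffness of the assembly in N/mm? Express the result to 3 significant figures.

3.35 N/mm

k_A = Gd⁴/(8D³N_a) = (79.6×10³)(8.7⁴)/(8·73.0³·8) = 18.316 N/mm
k_B = Gd⁴/(8D³N_a) = (41.4×10³)(5.3⁴)/(8·48.0³·9) = 4.1025 N/mm
Series: 1/k_eq = 1/18.316 + 1/4.1025 = 0.29835; k_eq = 3.3518 N/mm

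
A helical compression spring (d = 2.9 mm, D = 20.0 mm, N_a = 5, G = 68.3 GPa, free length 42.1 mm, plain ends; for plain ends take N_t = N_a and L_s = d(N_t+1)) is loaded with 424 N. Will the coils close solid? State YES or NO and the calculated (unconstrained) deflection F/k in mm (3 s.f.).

k = Gd⁴/(8D³N_a) = (68.3×10³)(2.9⁴)/(8·20.0³·5) = 15.096 N/mm
N_t = 5; L_s = 2.9·6 = 17.4 mm; δ_solid = L₀ − L_s = 42.1 − 17.4 = 24.7 mm
δ = F/k = 424/15.096 = 28.087 mm
δ ≥ δ_solid → spring goes solid

YES, δ = 28.1 mm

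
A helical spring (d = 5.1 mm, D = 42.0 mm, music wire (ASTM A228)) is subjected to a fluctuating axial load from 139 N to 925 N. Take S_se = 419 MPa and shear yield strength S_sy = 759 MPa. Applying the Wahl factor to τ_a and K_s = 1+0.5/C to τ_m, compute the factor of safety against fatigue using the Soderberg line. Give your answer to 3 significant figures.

C = D/d = 42.0/5.1 = 8.2353; K_W = (4C−1)/(4C−4)+0.615/C = 1.1783; K_s = 1+0.5/C = 1.0607
F_a = (F_max−F_min)/2 = 393 N; F_m = (F_max+F_min)/2 = 532 N
τ_a = K_W·8F_aD/(πd³) = 1.1783 × 316.86 = 373.37 MPa
τ_m = K_s·8F_mD/(πd³) = 1.0607 × 428.93 = 454.98 MPa
Soderberg: 1/n_f = τ_a/S_se + τ_m/S_sy = 373.37/419 + 454.98/759 = 0.89110 + 0.59944 = 1.4905
n_f = 1/1.4905 = 0.6709

0.671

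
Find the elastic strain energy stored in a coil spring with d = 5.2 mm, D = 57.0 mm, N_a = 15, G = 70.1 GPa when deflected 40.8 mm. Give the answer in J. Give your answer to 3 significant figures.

1.92 J

k = Gd⁴/(8D³N_a) = (70.1×10³)(5.2⁴)/(8·57.0³·15) = 2.3064 N/mm
U = ½kδ² = 0.5 × 2.3064 × 40.8² = 1919.6 N·mm = 1.9196 J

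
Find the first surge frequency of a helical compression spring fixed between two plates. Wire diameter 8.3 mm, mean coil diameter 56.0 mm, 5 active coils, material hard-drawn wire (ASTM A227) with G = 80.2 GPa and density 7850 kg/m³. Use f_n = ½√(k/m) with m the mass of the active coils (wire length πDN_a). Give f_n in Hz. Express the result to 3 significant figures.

190 Hz

k = Gd⁴/(8D³N_a) = (80.2×10³)(8.3⁴)/(8·56.0³·5) = 54.183 N/mm = 54183 N/m
Wire length L = πDN_a = π·56.0·5 = 879.65 mm
m = ρ·(πd²/4)·L = 7850 × 54.106×10⁻⁶ m² × 0.87965 m = 0.37361 kg
f_n = ½√(k/m) = 0.5·√(54183/0.37361) = 0.5·√(1.4502e+05) = 190.41 Hz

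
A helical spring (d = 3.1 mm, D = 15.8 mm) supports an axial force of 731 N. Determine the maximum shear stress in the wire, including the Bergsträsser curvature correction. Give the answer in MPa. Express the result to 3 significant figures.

Spring index C = D/d = 15.8/3.1 = 5.0968
K_B = (4C+2)/(4C−3) = 22.387/17.387 = 1.2876
τ₀ = 8FD/(πd³) = 8·731·15.8/(π·3.1³) = 92398.4/93.591 = 987.26 MPa
τ_max = K·τ₀ = 1.2876 × 987.26 = 1271.2 MPa

1270 MPa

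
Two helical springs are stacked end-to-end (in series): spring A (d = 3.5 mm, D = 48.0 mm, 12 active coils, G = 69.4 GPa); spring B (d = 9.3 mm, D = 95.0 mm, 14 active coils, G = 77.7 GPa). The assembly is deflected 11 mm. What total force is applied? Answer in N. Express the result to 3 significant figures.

k_A = Gd⁴/(8D³N_a) = (69.4×10³)(3.5⁴)/(8·48.0³·12) = 0.98093 N/mm
k_B = Gd⁴/(8D³N_a) = (77.7×10³)(9.3⁴)/(8·95.0³·14) = 6.0529 N/mm
Series: 1/k_eq = 1/0.98093 + 1/6.0529 = 1.1847; k_eq = 0.84413 N/mm
F = k_eq·δ = 0.84413·11 = 9.2854 N

9.29 N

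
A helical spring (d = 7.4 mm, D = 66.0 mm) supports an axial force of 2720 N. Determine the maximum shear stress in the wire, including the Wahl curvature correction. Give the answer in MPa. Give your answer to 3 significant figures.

1310 MPa

Spring index C = D/d = 66.0/7.4 = 8.9189
K_W = (4C−1)/(4C−4) + 0.615/C = 34.676/31.676 + 0.0690 = 1.1637
τ₀ = 8FD/(πd³) = 8·2720·66.0/(π·7.4³) = 1.43616e+06/1273 = 1128.1 MPa
τ_max = K·τ₀ = 1.1637 × 1128.1 = 1312.8 MPa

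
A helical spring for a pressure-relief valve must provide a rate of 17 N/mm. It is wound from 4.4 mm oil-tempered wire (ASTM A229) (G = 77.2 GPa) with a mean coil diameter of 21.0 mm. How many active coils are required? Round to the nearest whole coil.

23

N_a = Gd⁴/(8D³k) = (77.2×10³ × 4.4⁴)/(8 × 21.0³ × 17)
    = 2.89353e+07 / 1.2595e+06 = 22.97 → 23 coils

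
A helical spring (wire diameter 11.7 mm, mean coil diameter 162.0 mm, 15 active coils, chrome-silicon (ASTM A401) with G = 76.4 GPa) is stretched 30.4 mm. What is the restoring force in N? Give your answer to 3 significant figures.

85.3 N

k = Gd⁴/(8D³N_a) = (76.4×10³)(11.7⁴)/(8·162.0³·15) = 2.8061 N/mm
F = k·δ = 2.8061 × 30.4 = 85.307 N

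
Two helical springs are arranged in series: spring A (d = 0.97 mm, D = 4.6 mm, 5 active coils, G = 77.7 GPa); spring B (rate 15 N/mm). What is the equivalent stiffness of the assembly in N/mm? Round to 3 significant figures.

k_A = Gd⁴/(8D³N_a) = (77.7×10³)(0.97⁴)/(8·4.6³·5) = 17.667 N/mm
Series: 1/k_eq = 1/17.667 + 1/15 = 0.12327; k_eq = 8.1124 N/mm

8.11 N/mm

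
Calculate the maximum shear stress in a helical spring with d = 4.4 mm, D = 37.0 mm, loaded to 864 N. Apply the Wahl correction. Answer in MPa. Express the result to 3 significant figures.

Spring index C = D/d = 37.0/4.4 = 8.4091
K_W = (4C−1)/(4C−4) + 0.615/C = 32.636/29.636 + 0.0731 = 1.1744
τ₀ = 8FD/(πd³) = 8·864·37.0/(π·4.4³) = 255744/267.61 = 955.65 MPa
τ_max = K·τ₀ = 1.1744 × 955.65 = 1122.3 MPa

1120 MPa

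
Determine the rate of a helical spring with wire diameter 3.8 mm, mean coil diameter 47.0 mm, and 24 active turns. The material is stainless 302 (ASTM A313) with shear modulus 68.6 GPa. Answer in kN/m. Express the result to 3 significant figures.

k = Gd⁴/(8D³N_a) = (68.6×10³ × 3.8⁴) / (8 × 47.0³ × 24)
  = 1.4304e+07 / 1.9934e+07 = 0.71757 N/mm

0.718 kN/m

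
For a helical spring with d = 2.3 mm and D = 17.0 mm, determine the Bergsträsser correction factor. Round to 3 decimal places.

1.188

C = D/d = 17.0/2.3 = 7.3913
K_B = (4C+2)/(4C−3) = 31.565/26.565 = 1.1882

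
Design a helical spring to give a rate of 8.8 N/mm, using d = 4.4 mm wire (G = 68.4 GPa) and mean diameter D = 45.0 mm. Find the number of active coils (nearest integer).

4

N_a = Gd⁴/(8D³k) = (68.4×10³ × 4.4⁴)/(8 × 45.0³ × 8.8)
    = 2.5637e+07 / 6.4152e+06 = 3.996 → 4 coils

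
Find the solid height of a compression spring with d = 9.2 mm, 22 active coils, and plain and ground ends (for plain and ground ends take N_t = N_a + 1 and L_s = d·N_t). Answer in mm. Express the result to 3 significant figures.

plain and ground ends: N_t = N_a + 1 = 22 + 1 = 23
L_s = d·N_t = 9.2 × 23 = 211.6 mm

212 mm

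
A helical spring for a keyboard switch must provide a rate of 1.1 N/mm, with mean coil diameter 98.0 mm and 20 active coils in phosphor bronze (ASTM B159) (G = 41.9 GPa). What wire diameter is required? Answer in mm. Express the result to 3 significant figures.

7.93 mm

d = (8D³N_a·k / G)^(1/4) = (8·98.0³·20·1.1 / (41.9×10³))^0.25
  = (3953.5)^0.25 = 7.9295 mm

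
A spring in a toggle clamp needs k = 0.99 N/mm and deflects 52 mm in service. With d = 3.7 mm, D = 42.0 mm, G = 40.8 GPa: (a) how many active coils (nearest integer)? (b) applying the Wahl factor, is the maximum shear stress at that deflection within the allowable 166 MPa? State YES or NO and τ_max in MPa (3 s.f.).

(a) 13 coils; (b) YES, τ_max = 123 MPa

N_a = Gd⁴/(8D³k) = (40.8×10³)(3.7⁴)/(8·42.0³·0.99) = 13.03 → N_a = 13
Actual rate k = Gd⁴/(8D³·13) = 0.9924 N/mm
Working load F = kδ = 0.9924·52 = 51.605 N
C = 42.0/3.7 = 11.3514; K_W = (4C−1)/(4C−4)+0.615/C = 1.1266
τ_max = K_W·8FD/(πd³) = 1.1266·108.96 = 122.76 MPa
τ_max ≤ 166 MPa → acceptable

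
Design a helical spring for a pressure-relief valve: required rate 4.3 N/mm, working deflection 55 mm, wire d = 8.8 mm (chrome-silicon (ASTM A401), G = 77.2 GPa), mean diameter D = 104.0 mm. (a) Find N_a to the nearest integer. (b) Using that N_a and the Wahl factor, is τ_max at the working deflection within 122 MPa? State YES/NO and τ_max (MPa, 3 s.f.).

(a) 12 coils; (b) YES, τ_max = 103 MPa

N_a = Gd⁴/(8D³k) = (77.2×10³)(8.8⁴)/(8·104.0³·4.3) = 11.96 → N_a = 12
Actual rate k = Gd⁴/(8D³·12) = 4.2872 N/mm
Working load F = kδ = 4.2872·55 = 235.8 N
C = 104.0/8.8 = 11.8182; K_W = (4C−1)/(4C−4)+0.615/C = 1.1214
τ_max = K_W·8FD/(πd³) = 1.1214·91.636 = 102.76 MPa
τ_max ≤ 122 MPa → acceptable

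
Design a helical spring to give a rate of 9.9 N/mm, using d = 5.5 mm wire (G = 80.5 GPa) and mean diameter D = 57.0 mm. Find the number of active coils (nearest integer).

N_a = Gd⁴/(8D³k) = (80.5×10³ × 5.5⁴)/(8 × 57.0³ × 9.9)
    = 7.36625e+07 / 1.46673e+07 = 5.022 → 5 coils

5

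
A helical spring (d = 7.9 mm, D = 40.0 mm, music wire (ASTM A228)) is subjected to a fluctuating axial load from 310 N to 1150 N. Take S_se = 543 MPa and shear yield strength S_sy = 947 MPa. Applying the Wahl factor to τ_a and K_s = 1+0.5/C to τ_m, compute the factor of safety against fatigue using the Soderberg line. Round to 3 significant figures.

2.61

C = D/d = 40.0/7.9 = 5.0633; K_W = (4C−1)/(4C−4)+0.615/C = 1.3060; K_s = 1+0.5/C = 1.0987
F_a = (F_max−F_min)/2 = 420 N; F_m = (F_max+F_min)/2 = 730 N
τ_a = K_W·8F_aD/(πd³) = 1.3060 × 86.77 = 113.32 MPa
τ_m = K_s·8F_mD/(πd³) = 1.0987 × 150.81 = 165.71 MPa
Soderberg: 1/n_f = τ_a/S_se + τ_m/S_sy = 113.32/543 + 165.71/947 = 0.20870 + 0.17498 = 0.38368
n_f = 1/0.38368 = 2.606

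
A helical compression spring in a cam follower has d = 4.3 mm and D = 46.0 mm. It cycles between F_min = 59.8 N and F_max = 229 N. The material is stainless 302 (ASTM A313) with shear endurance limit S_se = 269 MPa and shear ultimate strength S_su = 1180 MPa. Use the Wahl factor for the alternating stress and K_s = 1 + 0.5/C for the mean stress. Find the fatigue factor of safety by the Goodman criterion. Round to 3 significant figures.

C = D/d = 46.0/4.3 = 10.6977; K_W = (4C−1)/(4C−4)+0.615/C = 1.1348; K_s = 1+0.5/C = 1.0467
F_a = (F_max−F_min)/2 = 84.6 N; F_m = (F_max+F_min)/2 = 144.4 N
τ_a = K_W·8F_aD/(πd³) = 1.1348 × 124.64 = 141.45 MPa
τ_m = K_s·8F_mD/(πd³) = 1.0467 × 212.75 = 222.69 MPa
Goodman: 1/n_f = τ_a/S_se + τ_m/S_su = 141.45/269 + 222.69/1180 = 0.52582 + 0.18872 = 0.71454
n_f = 1/0.71454 = 1.399

1.40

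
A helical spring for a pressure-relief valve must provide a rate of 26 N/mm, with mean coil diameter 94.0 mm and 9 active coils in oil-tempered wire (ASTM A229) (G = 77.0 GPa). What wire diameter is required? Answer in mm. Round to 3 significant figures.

11.9 mm

d = (8D³N_a·k / G)^(1/4) = (8·94.0³·9·26 / (77.0×10³))^0.25
  = (20193)^0.25 = 11.9206 mm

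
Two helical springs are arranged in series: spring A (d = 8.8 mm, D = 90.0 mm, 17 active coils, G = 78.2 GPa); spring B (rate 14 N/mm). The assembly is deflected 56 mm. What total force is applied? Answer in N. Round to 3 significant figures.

198 N

k_A = Gd⁴/(8D³N_a) = (78.2×10³)(8.8⁴)/(8·90.0³·17) = 4.7301 N/mm
Series: 1/k_eq = 1/4.7301 + 1/14 = 0.28284; k_eq = 3.5356 N/mm
F = k_eq·δ = 3.5356·56 = 197.99 N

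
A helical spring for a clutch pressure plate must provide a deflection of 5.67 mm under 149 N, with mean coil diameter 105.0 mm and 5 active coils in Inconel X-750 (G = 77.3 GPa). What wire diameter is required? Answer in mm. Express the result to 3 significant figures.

Required rate k = F/δ = 149/5.67 = 26.279 N/mm
d = (8D³N_a·k / G)^(1/4) = (8·105.0³·5·26.279 / (77.3×10³))^0.25
  = (15742)^0.25 = 11.2012 mm

11.2 mm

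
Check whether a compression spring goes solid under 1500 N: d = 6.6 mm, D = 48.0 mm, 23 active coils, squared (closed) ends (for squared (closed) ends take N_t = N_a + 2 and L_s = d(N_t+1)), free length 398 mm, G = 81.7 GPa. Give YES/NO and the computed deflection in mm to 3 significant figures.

NO, δ = 197 mm

k = Gd⁴/(8D³N_a) = (81.7×10³)(6.6⁴)/(8·48.0³·23) = 7.6183 N/mm
N_t = 25; L_s = 6.6·26 = 171.6 mm; δ_solid = L₀ − L_s = 398 − 171.6 = 226.4 mm
δ = F/k = 1500/7.6183 = 196.9 mm
δ < δ_solid → spring does not go solid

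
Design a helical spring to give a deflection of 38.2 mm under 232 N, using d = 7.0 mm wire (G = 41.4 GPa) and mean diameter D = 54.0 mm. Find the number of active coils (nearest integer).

Required rate k = F/δ = 232/38.2 = 6.0733 N/mm
N_a = Gd⁴/(8D³k) = (41.4×10³ × 7.0⁴)/(8 × 54.0³ × 6.0733)
    = 9.94014e+07 / 7.65061e+06 = 12.99 → 13 coils

13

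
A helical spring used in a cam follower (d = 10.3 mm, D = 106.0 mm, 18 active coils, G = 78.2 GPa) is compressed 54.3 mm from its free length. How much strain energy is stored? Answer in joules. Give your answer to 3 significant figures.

7.57 J

k = Gd⁴/(8D³N_a) = (78.2×10³)(10.3⁴)/(8·106.0³·18) = 5.1319 N/mm
U = ½kδ² = 0.5 × 5.1319 × 54.3² = 7565.6 N·mm = 7.5656 J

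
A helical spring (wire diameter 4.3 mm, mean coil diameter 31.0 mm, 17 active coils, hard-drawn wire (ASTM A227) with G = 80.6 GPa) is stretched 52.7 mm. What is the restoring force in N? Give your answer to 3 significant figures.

358 N

k = Gd⁴/(8D³N_a) = (80.6×10³)(4.3⁴)/(8·31.0³·17) = 6.8012 N/mm
F = k·δ = 6.8012 × 52.7 = 358.42 N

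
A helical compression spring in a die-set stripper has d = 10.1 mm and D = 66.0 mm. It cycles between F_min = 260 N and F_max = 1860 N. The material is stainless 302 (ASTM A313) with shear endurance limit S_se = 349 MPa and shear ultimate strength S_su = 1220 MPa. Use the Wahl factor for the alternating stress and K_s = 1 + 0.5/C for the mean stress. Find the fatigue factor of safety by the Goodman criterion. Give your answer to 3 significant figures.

1.63

C = D/d = 66.0/10.1 = 6.5347; K_W = (4C−1)/(4C−4)+0.615/C = 1.2296; K_s = 1+0.5/C = 1.0765
F_a = (F_max−F_min)/2 = 800 N; F_m = (F_max+F_min)/2 = 1060 N
τ_a = K_W·8F_aD/(πd³) = 1.2296 × 130.5 = 160.47 MPa
τ_m = K_s·8F_mD/(πd³) = 1.0765 × 172.91 = 186.14 MPa
Goodman: 1/n_f = τ_a/S_se + τ_m/S_su = 160.47/349 + 186.14/1220 = 0.45979 + 0.15258 = 0.61236
n_f = 1/0.61236 = 1.633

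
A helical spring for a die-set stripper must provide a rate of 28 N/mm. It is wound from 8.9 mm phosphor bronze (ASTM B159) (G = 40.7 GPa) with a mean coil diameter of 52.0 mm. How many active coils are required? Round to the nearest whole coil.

N_a = Gd⁴/(8D³k) = (40.7×10³ × 8.9⁴)/(8 × 52.0³ × 28)
    = 2.55361e+08 / 3.14962e+07 = 8.108 → 8 coils

8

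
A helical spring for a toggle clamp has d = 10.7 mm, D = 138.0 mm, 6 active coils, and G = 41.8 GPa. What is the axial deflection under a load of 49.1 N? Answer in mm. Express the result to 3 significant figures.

11.3 mm

k = Gd⁴/(8D³N_a) = (41.8×10³)(10.7⁴)/(8·138.0³·6) = 4.3434 N/mm
δ = F/k = 49.1 / 4.3434 = 11.304 mm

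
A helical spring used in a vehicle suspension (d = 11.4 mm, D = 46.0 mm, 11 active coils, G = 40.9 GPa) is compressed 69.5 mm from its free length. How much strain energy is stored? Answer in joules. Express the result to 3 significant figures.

195 J

k = Gd⁴/(8D³N_a) = (40.9×10³)(11.4⁴)/(8·46.0³·11) = 80.647 N/mm
U = ½kδ² = 0.5 × 80.647 × 69.5² = 1.9477e+05 N·mm = 194.77 J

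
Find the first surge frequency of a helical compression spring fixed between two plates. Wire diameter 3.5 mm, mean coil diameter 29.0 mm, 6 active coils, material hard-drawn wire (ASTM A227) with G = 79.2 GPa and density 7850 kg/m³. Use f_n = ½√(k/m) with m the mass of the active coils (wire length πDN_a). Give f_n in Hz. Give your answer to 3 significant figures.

248 Hz

k = Gd⁴/(8D³N_a) = (79.2×10³)(3.5⁴)/(8·29.0³·6) = 10.152 N/mm = 10152 N/m
Wire length L = πDN_a = π·29.0·6 = 546.64 mm
m = ρ·(πd²/4)·L = 7850 × 9.6211×10⁻⁶ m² × 0.54664 m = 0.041285 kg
f_n = ½√(k/m) = 0.5·√(10152/0.041285) = 0.5·√(2.4591e+05) = 247.94 Hz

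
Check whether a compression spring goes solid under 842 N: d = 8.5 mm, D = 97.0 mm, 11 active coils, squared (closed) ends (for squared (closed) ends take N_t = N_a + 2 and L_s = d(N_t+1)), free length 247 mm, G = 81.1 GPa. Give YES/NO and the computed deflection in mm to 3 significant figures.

k = Gd⁴/(8D³N_a) = (81.1×10³)(8.5⁴)/(8·97.0³·11) = 5.2711 N/mm
N_t = 13; L_s = 8.5·14 = 119 mm; δ_solid = L₀ − L_s = 247 − 119 = 128 mm
δ = F/k = 842/5.2711 = 159.74 mm
δ ≥ δ_solid → spring goes solid

YES, δ = 160 mm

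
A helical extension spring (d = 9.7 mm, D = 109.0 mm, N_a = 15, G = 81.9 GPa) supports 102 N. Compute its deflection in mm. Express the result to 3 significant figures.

k = Gd⁴/(8D³N_a) = (81.9×10³)(9.7⁴)/(8·109.0³·15) = 4.6656 N/mm
δ = F/k = 102 / 4.6656 = 21.862 mm

21.9 mm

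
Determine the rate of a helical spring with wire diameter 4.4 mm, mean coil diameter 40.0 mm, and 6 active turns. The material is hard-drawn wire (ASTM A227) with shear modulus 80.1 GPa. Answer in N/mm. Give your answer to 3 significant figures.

9.77 N/mm

k = Gd⁴/(8D³N_a) = (80.1×10³ × 4.4⁴) / (8 × 40.0³ × 6)
  = 3.00222e+07 / 3.072e+06 = 9.7729 N/mm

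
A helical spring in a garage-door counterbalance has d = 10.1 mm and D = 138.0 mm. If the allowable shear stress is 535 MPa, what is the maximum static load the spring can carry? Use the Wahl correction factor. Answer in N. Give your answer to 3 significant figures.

1420 N

C = D/d = 138.0/10.1 = 13.6634
K_W = (4C−1)/(4C−4) + 0.615/C = 53.653/50.653 + 0.0450 = 1.1042
τ_max = K·8FD/(πd³) → F_max = τ_allow·πd³/(8DK)
F_max = 535·π·10.1³/(8·138.0·1.1042) = 1.7317e+06/1219.1 = 1420.5 N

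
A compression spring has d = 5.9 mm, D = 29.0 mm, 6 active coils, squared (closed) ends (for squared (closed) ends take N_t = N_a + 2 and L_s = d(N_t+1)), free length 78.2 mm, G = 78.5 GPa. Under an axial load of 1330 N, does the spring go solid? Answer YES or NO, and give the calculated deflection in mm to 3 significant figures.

k = Gd⁴/(8D³N_a) = (78.5×10³)(5.9⁴)/(8·29.0³·6) = 81.254 N/mm
N_t = 8; L_s = 5.9·9 = 53.1 mm; δ_solid = L₀ − L_s = 78.2 − 53.1 = 25.1 mm
δ = F/k = 1330/81.254 = 16.369 mm
δ < δ_solid → spring does not go solid

NO, δ = 16.4 mm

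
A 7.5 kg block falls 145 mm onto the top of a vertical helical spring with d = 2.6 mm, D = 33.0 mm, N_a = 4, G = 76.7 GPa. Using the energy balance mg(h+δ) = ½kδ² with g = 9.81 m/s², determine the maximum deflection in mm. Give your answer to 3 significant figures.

111 mm

k = Gd⁴/(8D³N_a) = (76.7×10³)(2.6⁴)/(8·33.0³·4) = 3.0479 N/mm
W = mg = 7.5 × 9.81 = 73.575 N
½kδ² − Wδ − Wh = 0 → δ = (W + √(W² + 2kWh))/k
δ = (73.575 + √(5413.3 + 65031.7))/3.0479 = (73.575 + 265.41)/3.0479 = 111.22 mm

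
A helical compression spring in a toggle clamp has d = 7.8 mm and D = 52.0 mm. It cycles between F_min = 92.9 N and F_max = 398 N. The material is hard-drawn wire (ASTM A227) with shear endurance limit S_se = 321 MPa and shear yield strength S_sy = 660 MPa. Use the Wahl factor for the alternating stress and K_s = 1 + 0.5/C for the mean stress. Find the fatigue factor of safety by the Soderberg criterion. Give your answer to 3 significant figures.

3.65

C = D/d = 52.0/7.8 = 6.6667; K_W = (4C−1)/(4C−4)+0.615/C = 1.2246; K_s = 1+0.5/C = 1.0750
F_a = (F_max−F_min)/2 = 152.55 N; F_m = (F_max+F_min)/2 = 245.45 N
τ_a = K_W·8F_aD/(πd³) = 1.2246 × 42.567 = 52.128 MPa
τ_m = K_s·8F_mD/(πd³) = 1.0750 × 68.489 = 73.626 MPa
Soderberg: 1/n_f = τ_a/S_se + τ_m/S_sy = 52.128/321 + 73.626/660 = 0.16239 + 0.11155 = 0.27395
n_f = 1/0.27395 = 3.65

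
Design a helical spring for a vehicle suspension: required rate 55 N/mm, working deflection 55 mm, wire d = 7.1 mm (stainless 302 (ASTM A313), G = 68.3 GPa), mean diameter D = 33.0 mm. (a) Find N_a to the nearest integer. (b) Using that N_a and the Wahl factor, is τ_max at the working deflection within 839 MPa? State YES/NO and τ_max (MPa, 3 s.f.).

N_a = Gd⁴/(8D³k) = (68.3×10³)(7.1⁴)/(8·33.0³·55) = 10.98 → N_a = 11
Actual rate k = Gd⁴/(8D³·11) = 54.882 N/mm
Working load F = kδ = 54.882·55 = 3018.5 N
C = 33.0/7.1 = 4.6479; K_W = (4C−1)/(4C−4)+0.615/C = 1.3379
τ_max = K_W·8FD/(πd³) = 1.3379·708.71 = 948.2 MPa
τ_max > 839 MPa → exceeds allowable

(a) 11 coils; (b) NO, τ_max = 948 MPa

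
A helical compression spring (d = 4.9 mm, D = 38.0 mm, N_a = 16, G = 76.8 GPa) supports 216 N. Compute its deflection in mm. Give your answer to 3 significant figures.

k = Gd⁴/(8D³N_a) = (76.8×10³)(4.9⁴)/(8·38.0³·16) = 6.3035 N/mm
δ = F/k = 216 / 6.3035 = 34.266 mm

34.3 mm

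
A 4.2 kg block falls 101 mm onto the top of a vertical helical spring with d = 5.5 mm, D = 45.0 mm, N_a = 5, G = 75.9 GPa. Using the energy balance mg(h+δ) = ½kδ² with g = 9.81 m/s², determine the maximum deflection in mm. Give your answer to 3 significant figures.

23.2 mm

k = Gd⁴/(8D³N_a) = (75.9×10³)(5.5⁴)/(8·45.0³·5) = 19.054 N/mm
W = mg = 4.2 × 9.81 = 41.202 N
½kδ² − Wδ − Wh = 0 → δ = (W + √(W² + 2kWh))/k
δ = (41.202 + √(1697.6 + 158586))/19.054 = (41.202 + 400.35)/19.054 = 23.173 mm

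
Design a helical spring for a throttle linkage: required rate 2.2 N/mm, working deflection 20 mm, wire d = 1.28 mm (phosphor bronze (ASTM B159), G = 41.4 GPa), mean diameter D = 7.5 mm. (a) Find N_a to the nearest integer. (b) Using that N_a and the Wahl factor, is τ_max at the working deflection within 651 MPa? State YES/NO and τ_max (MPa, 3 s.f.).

(a) 15 coils; (b) YES, τ_max = 504 MPa

N_a = Gd⁴/(8D³k) = (41.4×10³)(1.28⁴)/(8·7.5³·2.2) = 14.97 → N_a = 15
Actual rate k = Gd⁴/(8D³·15) = 2.1952 N/mm
Working load F = kδ = 2.1952·20 = 43.904 N
C = 7.5/1.28 = 5.8594; K_W = (4C−1)/(4C−4)+0.615/C = 1.2593
τ_max = K_W·8FD/(πd³) = 1.2593·399.83 = 503.51 MPa
τ_max ≤ 651 MPa → acceptable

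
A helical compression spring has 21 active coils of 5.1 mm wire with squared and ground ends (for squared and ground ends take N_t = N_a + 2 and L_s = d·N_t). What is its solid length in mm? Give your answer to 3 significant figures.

117 mm

squared and ground ends: N_t = N_a + 2 = 21 + 2 = 23
L_s = d·N_t = 5.1 × 23 = 117.3 mm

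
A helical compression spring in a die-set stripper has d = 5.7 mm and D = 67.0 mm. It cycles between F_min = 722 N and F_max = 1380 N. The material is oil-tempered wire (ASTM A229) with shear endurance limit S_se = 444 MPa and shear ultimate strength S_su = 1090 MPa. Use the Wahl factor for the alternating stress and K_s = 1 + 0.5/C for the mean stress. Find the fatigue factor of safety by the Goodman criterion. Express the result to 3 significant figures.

0.591

C = D/d = 67.0/5.7 = 11.7544; K_W = (4C−1)/(4C−4)+0.615/C = 1.1221; K_s = 1+0.5/C = 1.0425
F_a = (F_max−F_min)/2 = 329 N; F_m = (F_max+F_min)/2 = 1051 N
τ_a = K_W·8F_aD/(πd³) = 1.1221 × 303.1 = 340.1 MPa
τ_m = K_s·8F_mD/(πd³) = 1.0425 × 968.26 = 1009.4 MPa
Goodman: 1/n_f = τ_a/S_se + τ_m/S_su = 340.1/444 + 1009.4/1090 = 0.76598 + 0.92610 = 1.6921
n_f = 1/1.6921 = 0.591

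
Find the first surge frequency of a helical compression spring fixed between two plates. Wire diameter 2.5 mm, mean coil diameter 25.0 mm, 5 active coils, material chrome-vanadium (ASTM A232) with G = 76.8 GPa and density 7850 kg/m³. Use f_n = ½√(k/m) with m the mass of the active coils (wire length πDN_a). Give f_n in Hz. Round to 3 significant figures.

282 Hz

k = Gd⁴/(8D³N_a) = (76.8×10³)(2.5⁴)/(8·25.0³·5) = 4.8 N/mm = 4800 N/m
Wire length L = πDN_a = π·25.0·5 = 392.7 mm
m = ρ·(πd²/4)·L = 7850 × 4.9087×10⁻⁶ m² × 0.3927 m = 0.015132 kg
f_n = ½√(k/m) = 0.5·√(4800/0.015132) = 0.5·√(3.1721e+05) = 281.61 Hz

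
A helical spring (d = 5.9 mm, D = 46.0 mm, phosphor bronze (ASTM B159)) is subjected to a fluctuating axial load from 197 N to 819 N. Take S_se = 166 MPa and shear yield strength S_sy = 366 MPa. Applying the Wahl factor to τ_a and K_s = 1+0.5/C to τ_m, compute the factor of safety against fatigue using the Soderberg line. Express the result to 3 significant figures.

0.473

C = D/d = 46.0/5.9 = 7.7966; K_W = (4C−1)/(4C−4)+0.615/C = 1.1892; K_s = 1+0.5/C = 1.0641
F_a = (F_max−F_min)/2 = 311 N; F_m = (F_max+F_min)/2 = 508 N
τ_a = K_W·8F_aD/(πd³) = 1.1892 × 177.38 = 210.94 MPa
τ_m = K_s·8F_mD/(πd³) = 1.0641 × 289.74 = 308.32 MPa
Soderberg: 1/n_f = τ_a/S_se + τ_m/S_sy = 210.94/166 + 308.32/366 = 1.27075 + 0.84240 = 2.1132
n_f = 1/2.1132 = 0.4732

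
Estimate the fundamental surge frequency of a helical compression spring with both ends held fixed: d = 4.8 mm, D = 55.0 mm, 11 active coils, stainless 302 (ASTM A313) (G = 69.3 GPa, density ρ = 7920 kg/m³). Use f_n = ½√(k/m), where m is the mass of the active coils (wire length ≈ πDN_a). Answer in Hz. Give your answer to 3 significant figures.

k = Gd⁴/(8D³N_a) = (69.3×10³)(4.8⁴)/(8·55.0³·11) = 2.5126 N/mm = 2512.6 N/m
Wire length L = πDN_a = π·55.0·11 = 1900.7 mm
m = ρ·(πd²/4)·L = 7920 × 18.096×10⁻⁶ m² × 1.9007 m = 0.2724 kg
f_n = ½√(k/m) = 0.5·√(2512.6/0.2724) = 0.5·√(9224.1) = 48.021 Hz

48.0 Hz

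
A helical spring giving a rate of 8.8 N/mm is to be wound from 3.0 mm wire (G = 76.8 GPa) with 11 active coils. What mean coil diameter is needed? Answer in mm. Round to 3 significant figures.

D = (Gd⁴/(8N_a·k))^(1/3) = (76.8×10³·3.0⁴/(8·11·8.8))^(1/3)
  = (8033.06)^(1/3) = 20.0275 mm

20.0 mm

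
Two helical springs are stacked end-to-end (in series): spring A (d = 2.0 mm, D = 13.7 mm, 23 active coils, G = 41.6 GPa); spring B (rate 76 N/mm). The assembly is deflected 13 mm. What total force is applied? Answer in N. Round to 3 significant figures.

k_A = Gd⁴/(8D³N_a) = (41.6×10³)(2.0⁴)/(8·13.7³·23) = 1.4068 N/mm
Series: 1/k_eq = 1/1.4068 + 1/76 = 0.72399; k_eq = 1.3812 N/mm
F = k_eq·δ = 1.3812·13 = 17.956 N

18.0 N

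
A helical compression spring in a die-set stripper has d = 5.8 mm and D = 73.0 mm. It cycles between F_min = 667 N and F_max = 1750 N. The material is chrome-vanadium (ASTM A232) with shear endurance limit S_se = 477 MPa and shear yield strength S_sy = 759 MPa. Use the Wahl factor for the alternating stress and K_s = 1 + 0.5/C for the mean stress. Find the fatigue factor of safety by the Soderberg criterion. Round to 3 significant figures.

C = D/d = 73.0/5.8 = 12.5862; K_W = (4C−1)/(4C−4)+0.615/C = 1.1136; K_s = 1+0.5/C = 1.0397
F_a = (F_max−F_min)/2 = 541.5 N; F_m = (F_max+F_min)/2 = 1208.5 N
τ_a = K_W·8F_aD/(πd³) = 1.1136 × 515.91 = 574.52 MPa
τ_m = K_s·8F_mD/(πd³) = 1.0397 × 1151.4 = 1197.1 MPa
Soderberg: 1/n_f = τ_a/S_se + τ_m/S_sy = 574.52/477 + 1197.1/759 = 1.20444 + 1.57726 = 2.7817
n_f = 1/2.7817 = 0.3595

0.359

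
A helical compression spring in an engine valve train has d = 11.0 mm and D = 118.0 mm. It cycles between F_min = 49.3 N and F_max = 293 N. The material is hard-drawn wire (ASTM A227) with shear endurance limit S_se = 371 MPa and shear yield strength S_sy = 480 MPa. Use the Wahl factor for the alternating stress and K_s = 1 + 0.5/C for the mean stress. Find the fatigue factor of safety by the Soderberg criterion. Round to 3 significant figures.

5.94

C = D/d = 118.0/11.0 = 10.7273; K_W = (4C−1)/(4C−4)+0.615/C = 1.1344; K_s = 1+0.5/C = 1.0466
F_a = (F_max−F_min)/2 = 121.85 N; F_m = (F_max+F_min)/2 = 171.15 N
τ_a = K_W·8F_aD/(πd³) = 1.1344 × 27.509 = 31.207 MPa
τ_m = K_s·8F_mD/(πd³) = 1.0466 × 38.639 = 40.44 MPa
Soderberg: 1/n_f = τ_a/S_se + τ_m/S_sy = 31.207/371 + 40.44/480 = 0.08412 + 0.08425 = 0.16836
n_f = 1/0.16836 = 5.94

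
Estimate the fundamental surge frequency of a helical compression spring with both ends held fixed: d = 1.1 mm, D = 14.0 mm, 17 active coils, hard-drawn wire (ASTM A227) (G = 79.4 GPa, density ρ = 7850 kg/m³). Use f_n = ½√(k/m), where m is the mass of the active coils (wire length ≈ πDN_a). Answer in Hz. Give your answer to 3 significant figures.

118 Hz

k = Gd⁴/(8D³N_a) = (79.4×10³)(1.1⁴)/(8·14.0³·17) = 0.31151 N/mm = 311.51 N/m
Wire length L = πDN_a = π·14.0·17 = 747.7 mm
m = ρ·(πd²/4)·L = 7850 × 0.95033×10⁻⁶ m² × 0.7477 m = 0.0055779 kg
f_n = ½√(k/m) = 0.5·√(311.51/0.0055779) = 0.5·√(55847) = 118.16 Hz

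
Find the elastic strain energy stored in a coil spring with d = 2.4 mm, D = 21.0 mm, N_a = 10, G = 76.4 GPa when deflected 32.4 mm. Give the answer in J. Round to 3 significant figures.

1.80 J

k = Gd⁴/(8D³N_a) = (76.4×10³)(2.4⁴)/(8·21.0³·10) = 3.4213 N/mm
U = ½kδ² = 0.5 × 3.4213 × 32.4² = 1795.8 N·mm = 1.7958 J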